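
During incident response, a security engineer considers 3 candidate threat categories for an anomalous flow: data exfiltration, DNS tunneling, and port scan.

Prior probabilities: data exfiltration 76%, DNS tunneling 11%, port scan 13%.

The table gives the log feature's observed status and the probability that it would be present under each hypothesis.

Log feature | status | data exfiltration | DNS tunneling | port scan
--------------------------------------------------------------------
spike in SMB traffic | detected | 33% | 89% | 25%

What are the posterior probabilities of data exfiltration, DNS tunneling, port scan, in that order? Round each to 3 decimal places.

0.658, 0.257, 0.085

Multiply each prior by the likelihood of the log feature:
  data exfiltration: 0.76 × 0.33 = 0.2508
  DNS tunneling: 0.11 × 0.89 = 0.0979
  port scan: 0.13 × 0.25 = 0.0325
Normalizing constant Z = 0.2508 + 0.0979 + 0.0325 = 0.3812.
P(data exfiltration | evidence) = 0.2508 / 0.3812 ≈ 0.658
P(DNS tunneling | evidence) = 0.0979 / 0.3812 ≈ 0.257
P(port scan | evidence) = 0.0325 / 0.3812 ≈ 0.085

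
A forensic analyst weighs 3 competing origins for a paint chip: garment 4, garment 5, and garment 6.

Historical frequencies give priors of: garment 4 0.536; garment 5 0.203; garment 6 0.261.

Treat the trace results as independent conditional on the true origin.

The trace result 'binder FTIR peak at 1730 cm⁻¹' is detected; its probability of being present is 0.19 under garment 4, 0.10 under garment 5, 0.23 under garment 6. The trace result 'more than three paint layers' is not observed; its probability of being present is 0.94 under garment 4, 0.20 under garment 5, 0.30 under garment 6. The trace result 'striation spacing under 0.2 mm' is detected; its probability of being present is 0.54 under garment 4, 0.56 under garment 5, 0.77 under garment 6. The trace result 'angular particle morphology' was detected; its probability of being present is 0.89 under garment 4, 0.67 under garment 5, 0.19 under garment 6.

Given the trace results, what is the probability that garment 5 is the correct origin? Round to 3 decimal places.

By Bayes' rule with conditional independence, the unnormalized weight for each hypothesis is prior × ∏ likelihoods (using 1 − P(present | H) for each absent trace result):
  garment 4: 0.536 × 0.19 × (1 − 0.94) × 0.54 × 0.89 = 0.0029367
  garment 5: 0.203 × 0.10 × (1 − 0.20) × 0.56 × 0.67 = 0.0060932
  garment 6: 0.261 × 0.23 × (1 − 0.30) × 0.77 × 0.19 = 0.0061477
Normalizing constant Z = 0.0029367 + 0.0060932 + 0.0061477 = 0.015178.
P(garment 5 | evidence) = 0.0060932 / 0.015178 ≈ 0.401.

0.401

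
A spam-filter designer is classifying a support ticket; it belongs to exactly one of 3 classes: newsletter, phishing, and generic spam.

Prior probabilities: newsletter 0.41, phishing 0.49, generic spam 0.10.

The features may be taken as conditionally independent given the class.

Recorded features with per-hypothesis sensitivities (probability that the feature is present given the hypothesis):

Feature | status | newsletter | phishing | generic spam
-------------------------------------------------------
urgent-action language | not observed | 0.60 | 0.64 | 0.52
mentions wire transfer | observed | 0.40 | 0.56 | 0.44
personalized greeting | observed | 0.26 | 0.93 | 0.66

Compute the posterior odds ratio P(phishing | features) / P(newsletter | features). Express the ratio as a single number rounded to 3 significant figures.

5.39

Unnormalized posterior weight (prior times the feature likelihoods) for each of the two hypotheses (using 1 − P(present | H) for each absent feature):
  phishing: 0.49 × (1 − 0.64) × 0.56 × 0.93 = 0.091869
  newsletter: 0.41 × (1 − 0.60) × 0.40 × 0.26 = 0.017056
Odds(phishing : newsletter) = 0.091869 / 0.017056 ≈ 5.39.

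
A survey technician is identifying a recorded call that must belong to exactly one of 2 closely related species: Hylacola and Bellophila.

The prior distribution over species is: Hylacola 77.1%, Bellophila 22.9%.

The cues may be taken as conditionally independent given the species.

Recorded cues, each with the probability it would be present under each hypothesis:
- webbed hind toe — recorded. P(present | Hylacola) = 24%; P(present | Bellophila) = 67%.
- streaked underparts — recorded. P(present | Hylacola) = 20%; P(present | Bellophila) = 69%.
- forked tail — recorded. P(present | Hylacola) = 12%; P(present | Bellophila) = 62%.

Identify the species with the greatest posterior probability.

By Bayes' rule with conditional independence, the unnormalized weight for each hypothesis is prior × ∏ likelihoods:
  Hylacola: 0.771 × 0.24 × 0.20 × 0.12 = 0.004441
  Bellophila: 0.229 × 0.67 × 0.69 × 0.62 = 0.065637
Marginal likelihood of the evidence = 0.070078.
P(Hylacola | evidence) ≈ 0.004441 / 0.070078 ≈ 0.063
P(Bellophila | evidence) ≈ 0.065637 / 0.070078 ≈ 0.937
The largest is 0.937, so Bellophila is most probable.

Bellophila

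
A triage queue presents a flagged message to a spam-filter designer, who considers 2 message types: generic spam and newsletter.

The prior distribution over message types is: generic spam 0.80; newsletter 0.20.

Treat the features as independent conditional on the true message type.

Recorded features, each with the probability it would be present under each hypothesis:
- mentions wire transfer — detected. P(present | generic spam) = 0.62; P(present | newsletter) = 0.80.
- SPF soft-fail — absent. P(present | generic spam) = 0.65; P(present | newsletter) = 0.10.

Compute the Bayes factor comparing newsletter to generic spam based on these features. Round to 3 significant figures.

3.32

Joint likelihood of the feature pattern under each hypothesis (using 1 − P(present | H) for each absent feature):
  newsletter: 0.80 × (1 − 0.10) = 0.72
  generic spam: 0.62 × (1 − 0.65) = 0.217
Bayes factor = 0.72 / 0.217 ≈ 3.32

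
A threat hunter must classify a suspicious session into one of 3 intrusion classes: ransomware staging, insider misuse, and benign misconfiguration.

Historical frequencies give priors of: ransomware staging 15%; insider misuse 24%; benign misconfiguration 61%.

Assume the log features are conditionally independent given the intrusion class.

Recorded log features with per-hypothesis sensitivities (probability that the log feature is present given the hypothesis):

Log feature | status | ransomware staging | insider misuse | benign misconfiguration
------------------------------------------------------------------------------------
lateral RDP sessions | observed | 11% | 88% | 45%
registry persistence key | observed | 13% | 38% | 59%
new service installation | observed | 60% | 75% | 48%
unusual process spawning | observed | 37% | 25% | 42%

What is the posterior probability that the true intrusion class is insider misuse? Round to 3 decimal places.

0.312

Multiply each prior by the joint likelihood of the log feature pattern:
  ransomware staging: 0.15 × 0.11 × 0.13 × 0.60 × 0.37 = 0.00047619
  insider misuse: 0.24 × 0.88 × 0.38 × 0.75 × 0.25 = 0.015048
  benign misconfiguration: 0.61 × 0.45 × 0.59 × 0.48 × 0.42 = 0.03265
Normalizing constant Z = 0.00047619 + 0.015048 + 0.03265 = 0.048174.
P(insider misuse | evidence) = 0.015048 / 0.048174 ≈ 0.312.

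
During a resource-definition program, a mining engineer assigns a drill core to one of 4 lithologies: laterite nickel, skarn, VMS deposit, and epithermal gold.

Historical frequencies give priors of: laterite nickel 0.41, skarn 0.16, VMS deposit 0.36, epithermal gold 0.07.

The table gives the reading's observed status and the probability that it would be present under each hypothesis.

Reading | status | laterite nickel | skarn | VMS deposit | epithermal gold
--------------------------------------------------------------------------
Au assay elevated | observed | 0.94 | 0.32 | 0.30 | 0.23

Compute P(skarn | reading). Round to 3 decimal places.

0.091

By Bayes' rule, the unnormalized weight for each hypothesis is prior × likelihood:
  laterite nickel: 0.41 × 0.94 = 0.3854
  skarn: 0.16 × 0.32 = 0.0512
  VMS deposit: 0.36 × 0.30 = 0.108
  epithermal gold: 0.07 × 0.23 = 0.0161
The unnormalized weights sum to 0.5607.
P(skarn | evidence) = 0.0512 / 0.5607 ≈ 0.091.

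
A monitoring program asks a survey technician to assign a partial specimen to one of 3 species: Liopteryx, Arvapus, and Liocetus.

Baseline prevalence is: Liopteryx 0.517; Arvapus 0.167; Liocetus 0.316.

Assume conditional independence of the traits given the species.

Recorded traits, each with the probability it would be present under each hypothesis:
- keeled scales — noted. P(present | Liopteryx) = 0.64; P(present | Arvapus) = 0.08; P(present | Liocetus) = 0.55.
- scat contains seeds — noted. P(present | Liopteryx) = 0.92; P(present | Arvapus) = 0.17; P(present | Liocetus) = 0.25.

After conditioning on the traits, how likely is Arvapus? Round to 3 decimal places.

0.006

By Bayes' rule with conditional independence, the unnormalized weight for each hypothesis is prior × ∏ likelihoods:
  Liopteryx: 0.517 × 0.64 × 0.92 = 0.30441
  Arvapus: 0.167 × 0.08 × 0.17 = 0.0022712
  Liocetus: 0.316 × 0.55 × 0.25 = 0.04345
Marginal likelihood of the evidence = 0.35013.
P(Arvapus | evidence) = 0.0022712 / 0.35013 ≈ 0.006.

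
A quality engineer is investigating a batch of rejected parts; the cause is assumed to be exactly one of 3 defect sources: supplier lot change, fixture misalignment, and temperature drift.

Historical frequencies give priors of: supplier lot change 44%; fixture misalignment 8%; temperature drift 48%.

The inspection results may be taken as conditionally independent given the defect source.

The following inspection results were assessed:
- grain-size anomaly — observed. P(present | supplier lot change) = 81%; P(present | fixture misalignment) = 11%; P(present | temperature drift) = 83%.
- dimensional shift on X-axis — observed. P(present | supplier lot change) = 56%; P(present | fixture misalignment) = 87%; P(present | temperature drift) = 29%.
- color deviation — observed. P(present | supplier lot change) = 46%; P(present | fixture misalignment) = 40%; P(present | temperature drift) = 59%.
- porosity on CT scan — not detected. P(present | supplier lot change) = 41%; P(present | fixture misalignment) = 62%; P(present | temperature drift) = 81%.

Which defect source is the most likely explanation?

By Bayes' rule with conditional independence, the unnormalized weight for each hypothesis is prior × ∏ likelihoods (using 1 − P(present | H) for each absent inspection result):
  supplier lot change: 0.44 × 0.81 × 0.56 × 0.46 × (1 − 0.41) = 0.054167
  fixture misalignment: 0.08 × 0.11 × 0.87 × 0.40 × (1 − 0.62) = 0.0011637
  temperature drift: 0.48 × 0.83 × 0.29 × 0.59 × (1 − 0.81) = 0.012952
Normalizing constant Z = 0.054167 + 0.0011637 + 0.012952 = 0.068282.
P(supplier lot change | evidence) ≈ 0.054167 / 0.068282 ≈ 0.793
P(fixture misalignment | evidence) ≈ 0.0011637 / 0.068282 ≈ 0.017
P(temperature drift | evidence) ≈ 0.012952 / 0.068282 ≈ 0.190
The largest is 0.793, so supplier lot change is most probable.

supplier lot change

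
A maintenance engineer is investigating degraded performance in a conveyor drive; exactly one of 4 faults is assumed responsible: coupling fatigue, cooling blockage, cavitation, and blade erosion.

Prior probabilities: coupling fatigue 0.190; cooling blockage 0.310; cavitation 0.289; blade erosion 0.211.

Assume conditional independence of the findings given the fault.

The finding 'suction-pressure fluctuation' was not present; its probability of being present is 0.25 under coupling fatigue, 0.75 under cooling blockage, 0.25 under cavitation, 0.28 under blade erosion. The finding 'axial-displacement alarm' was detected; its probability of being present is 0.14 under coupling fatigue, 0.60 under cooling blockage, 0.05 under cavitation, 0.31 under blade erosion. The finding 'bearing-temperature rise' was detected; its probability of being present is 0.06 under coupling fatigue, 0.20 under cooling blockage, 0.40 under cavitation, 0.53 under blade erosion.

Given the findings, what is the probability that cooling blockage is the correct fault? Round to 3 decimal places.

0.234

For each hypothesis, the unnormalized posterior weight is prior × product of the finding likelihoods (using 1 − P(present | H) for each absent finding):
  coupling fatigue: 0.190 × (1 − 0.25) × 0.14 × 0.06 = 0.001197
  cooling blockage: 0.310 × (1 − 0.75) × 0.60 × 0.20 = 0.0093
  cavitation: 0.289 × (1 − 0.25) × 0.05 × 0.40 = 0.004335
  blade erosion: 0.211 × (1 − 0.28) × 0.31 × 0.53 = 0.02496
Marginal likelihood of the evidence = 0.039792.
P(cooling blockage | evidence) = 0.0093 / 0.039792 ≈ 0.234.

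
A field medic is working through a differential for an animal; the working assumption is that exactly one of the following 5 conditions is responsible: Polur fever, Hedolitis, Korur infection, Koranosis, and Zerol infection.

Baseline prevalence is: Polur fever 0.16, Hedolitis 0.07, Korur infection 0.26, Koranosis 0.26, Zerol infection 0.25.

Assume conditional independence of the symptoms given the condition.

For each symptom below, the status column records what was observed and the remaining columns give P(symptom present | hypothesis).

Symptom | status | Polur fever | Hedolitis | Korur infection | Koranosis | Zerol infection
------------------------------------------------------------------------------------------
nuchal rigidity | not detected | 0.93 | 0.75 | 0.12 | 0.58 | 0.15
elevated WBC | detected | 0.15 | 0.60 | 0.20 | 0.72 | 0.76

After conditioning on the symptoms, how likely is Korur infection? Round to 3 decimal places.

Multiply each prior by the joint likelihood of the symptom pattern (using 1 − P(present | H) for each absent symptom):
  Polur fever: 0.16 × (1 − 0.93) × 0.15 = 0.00168
  Hedolitis: 0.07 × (1 − 0.75) × 0.60 = 0.0105
  Korur infection: 0.26 × (1 − 0.12) × 0.20 = 0.04576
  Koranosis: 0.26 × (1 − 0.58) × 0.72 = 0.078624
  Zerol infection: 0.25 × (1 − 0.15) × 0.76 = 0.1615
The unnormalized weights sum to 0.29806.
P(Korur infection | evidence) = 0.04576 / 0.29806 ≈ 0.154.

0.154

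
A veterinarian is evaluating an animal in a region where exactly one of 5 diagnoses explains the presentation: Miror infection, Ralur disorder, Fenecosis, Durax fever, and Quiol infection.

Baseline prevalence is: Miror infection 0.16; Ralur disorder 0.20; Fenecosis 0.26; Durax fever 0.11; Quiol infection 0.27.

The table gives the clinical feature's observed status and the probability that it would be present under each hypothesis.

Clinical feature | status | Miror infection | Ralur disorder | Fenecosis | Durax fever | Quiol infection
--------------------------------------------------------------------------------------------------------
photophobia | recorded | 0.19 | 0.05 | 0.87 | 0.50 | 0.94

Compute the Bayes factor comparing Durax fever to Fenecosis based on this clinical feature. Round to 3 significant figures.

The Bayes factor is the ratio of the two likelihoods.
  Durax fever: 0.5
  Fenecosis: 0.87
Bayes factor = 0.5 / 0.87 ≈ 0.575

0.575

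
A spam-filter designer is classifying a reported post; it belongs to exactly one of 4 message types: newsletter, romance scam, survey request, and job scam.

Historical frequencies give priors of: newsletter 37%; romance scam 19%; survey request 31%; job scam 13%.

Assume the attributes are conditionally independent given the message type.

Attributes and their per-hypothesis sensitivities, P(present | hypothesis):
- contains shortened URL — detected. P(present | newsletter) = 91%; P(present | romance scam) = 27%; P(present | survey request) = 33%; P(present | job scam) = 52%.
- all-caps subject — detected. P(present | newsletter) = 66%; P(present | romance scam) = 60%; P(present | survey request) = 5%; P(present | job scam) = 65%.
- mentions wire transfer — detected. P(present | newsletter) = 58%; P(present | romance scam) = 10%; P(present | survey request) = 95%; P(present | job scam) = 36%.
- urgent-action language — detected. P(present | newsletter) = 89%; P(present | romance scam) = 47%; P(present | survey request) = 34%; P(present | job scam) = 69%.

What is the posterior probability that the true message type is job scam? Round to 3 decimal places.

For each hypothesis, the unnormalized posterior weight is prior × product of the attribute likelihoods:
  newsletter: 0.37 × 0.91 × 0.66 × 0.58 × 0.89 = 0.11471
  romance scam: 0.19 × 0.27 × 0.60 × 0.10 × 0.47 = 0.0014467
  survey request: 0.31 × 0.33 × 0.05 × 0.95 × 0.34 = 0.0016521
  job scam: 0.13 × 0.52 × 0.65 × 0.36 × 0.69 = 0.010915
Normalizing constant Z = 0.11471 + 0.0014467 + 0.0016521 + 0.010915 = 0.12872.
P(job scam | evidence) = 0.010915 / 0.12872 ≈ 0.085.

0.085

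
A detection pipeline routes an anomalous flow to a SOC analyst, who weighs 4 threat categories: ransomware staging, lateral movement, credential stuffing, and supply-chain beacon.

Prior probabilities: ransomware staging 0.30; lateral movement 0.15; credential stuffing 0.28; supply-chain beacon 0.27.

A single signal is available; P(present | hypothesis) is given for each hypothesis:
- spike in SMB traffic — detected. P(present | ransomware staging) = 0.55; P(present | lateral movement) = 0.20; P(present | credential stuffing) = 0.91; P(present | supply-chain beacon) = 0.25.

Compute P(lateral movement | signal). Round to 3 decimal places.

Multiply each prior by the likelihood of the signal:
  ransomware staging: 0.30 × 0.55 = 0.165
  lateral movement: 0.15 × 0.20 = 0.03
  credential stuffing: 0.28 × 0.91 = 0.2548
  supply-chain beacon: 0.27 × 0.25 = 0.0675
Normalizing constant Z = 0.165 + 0.03 + 0.2548 + 0.0675 = 0.5173.
P(lateral movement | evidence) = 0.03 / 0.5173 ≈ 0.058.

0.058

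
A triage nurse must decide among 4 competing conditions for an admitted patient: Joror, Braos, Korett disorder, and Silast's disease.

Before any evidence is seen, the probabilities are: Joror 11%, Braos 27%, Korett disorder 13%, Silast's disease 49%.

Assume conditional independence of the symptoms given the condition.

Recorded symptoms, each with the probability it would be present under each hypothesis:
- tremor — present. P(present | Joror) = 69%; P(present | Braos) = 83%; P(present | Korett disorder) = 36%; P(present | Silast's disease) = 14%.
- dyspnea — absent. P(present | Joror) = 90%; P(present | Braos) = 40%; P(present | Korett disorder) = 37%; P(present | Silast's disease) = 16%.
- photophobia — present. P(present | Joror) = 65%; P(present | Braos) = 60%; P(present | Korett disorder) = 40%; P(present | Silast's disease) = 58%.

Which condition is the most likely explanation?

Multiply each prior by the joint likelihood of the symptom pattern (using 1 − P(present | H) for each absent symptom):
  Joror: 0.11 × 0.69 × (1 − 0.90) × 0.65 = 0.0049335
  Braos: 0.27 × 0.83 × (1 − 0.40) × 0.60 = 0.080676
  Korett disorder: 0.13 × 0.36 × (1 − 0.37) × 0.40 = 0.011794
  Silast's disease: 0.49 × 0.14 × (1 − 0.16) × 0.58 = 0.033422
Marginal likelihood of the evidence = 0.13083.
P(Joror | evidence) ≈ 0.0049335 / 0.13083 ≈ 0.038
P(Braos | evidence) ≈ 0.080676 / 0.13083 ≈ 0.617
P(Korett disorder | evidence) ≈ 0.011794 / 0.13083 ≈ 0.090
P(Silast's disease | evidence) ≈ 0.033422 / 0.13083 ≈ 0.255
The largest is 0.617, so Braos is most probable.

Braos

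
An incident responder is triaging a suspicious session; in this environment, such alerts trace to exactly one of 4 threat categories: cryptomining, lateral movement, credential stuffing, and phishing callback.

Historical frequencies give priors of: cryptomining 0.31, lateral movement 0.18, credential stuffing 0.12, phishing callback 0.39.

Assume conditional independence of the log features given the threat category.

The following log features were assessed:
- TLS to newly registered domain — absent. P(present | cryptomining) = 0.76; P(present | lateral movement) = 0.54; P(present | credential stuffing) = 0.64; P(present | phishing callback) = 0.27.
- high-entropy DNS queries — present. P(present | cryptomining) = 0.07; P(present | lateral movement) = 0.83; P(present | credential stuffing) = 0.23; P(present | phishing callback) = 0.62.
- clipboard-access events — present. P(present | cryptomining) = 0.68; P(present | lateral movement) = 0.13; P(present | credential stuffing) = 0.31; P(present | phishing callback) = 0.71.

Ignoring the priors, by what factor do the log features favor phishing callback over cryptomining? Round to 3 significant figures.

28.1

The Bayes factor is the ratio of the joint likelihoods of the log feature pattern under the two hypotheses (using 1 − P(present | H) for each absent log feature).
  phishing callback: (1 − 0.27) × 0.62 × 0.71 = 0.32135
  cryptomining: (1 − 0.76) × 0.07 × 0.68 = 0.011424
Bayes factor = 0.32135 / 0.011424 ≈ 28.1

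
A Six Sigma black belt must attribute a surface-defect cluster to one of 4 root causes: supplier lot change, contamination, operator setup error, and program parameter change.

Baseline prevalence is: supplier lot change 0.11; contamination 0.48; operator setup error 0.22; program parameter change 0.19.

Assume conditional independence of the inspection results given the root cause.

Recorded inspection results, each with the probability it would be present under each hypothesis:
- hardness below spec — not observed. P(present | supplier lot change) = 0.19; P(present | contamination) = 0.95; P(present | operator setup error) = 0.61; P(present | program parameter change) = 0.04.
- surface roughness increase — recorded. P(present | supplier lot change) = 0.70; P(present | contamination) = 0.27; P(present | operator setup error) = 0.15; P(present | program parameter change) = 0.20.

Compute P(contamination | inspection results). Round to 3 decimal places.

0.055

For each hypothesis, the unnormalized posterior weight is prior × product of the inspection result likelihoods (using 1 − P(present | H) for each absent inspection result):
  supplier lot change: 0.11 × (1 − 0.19) × 0.70 = 0.06237
  contamination: 0.48 × (1 − 0.95) × 0.27 = 0.00648
  operator setup error: 0.22 × (1 − 0.61) × 0.15 = 0.01287
  program parameter change: 0.19 × (1 − 0.04) × 0.20 = 0.03648
Marginal likelihood of the evidence = 0.1182.
P(contamination | evidence) = 0.00648 / 0.1182 ≈ 0.055.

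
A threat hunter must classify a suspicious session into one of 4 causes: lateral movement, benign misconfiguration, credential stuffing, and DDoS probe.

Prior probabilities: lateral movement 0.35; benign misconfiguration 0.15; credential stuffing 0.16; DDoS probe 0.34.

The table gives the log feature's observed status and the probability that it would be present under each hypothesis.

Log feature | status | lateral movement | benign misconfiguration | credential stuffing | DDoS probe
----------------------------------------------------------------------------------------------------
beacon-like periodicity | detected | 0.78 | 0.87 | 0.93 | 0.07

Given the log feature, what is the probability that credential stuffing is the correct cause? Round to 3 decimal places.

By Bayes' rule, the unnormalized weight for each hypothesis is prior × likelihood:
  lateral movement: 0.35 × 0.78 = 0.273
  benign misconfiguration: 0.15 × 0.87 = 0.1305
  credential stuffing: 0.16 × 0.93 = 0.1488
  DDoS probe: 0.34 × 0.07 = 0.0238
The unnormalized weights sum to 0.5761.
P(credential stuffing | evidence) = 0.1488 / 0.5761 ≈ 0.258.

0.258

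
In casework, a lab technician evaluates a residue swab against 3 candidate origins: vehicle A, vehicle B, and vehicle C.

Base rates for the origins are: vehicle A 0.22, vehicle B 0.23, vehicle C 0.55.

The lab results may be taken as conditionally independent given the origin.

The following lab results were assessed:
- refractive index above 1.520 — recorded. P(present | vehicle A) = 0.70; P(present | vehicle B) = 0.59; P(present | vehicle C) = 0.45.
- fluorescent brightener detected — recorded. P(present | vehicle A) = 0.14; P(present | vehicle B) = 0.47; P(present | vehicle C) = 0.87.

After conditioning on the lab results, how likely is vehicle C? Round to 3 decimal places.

For each hypothesis, the unnormalized posterior weight is prior × product of the lab result likelihoods:
  vehicle A: 0.22 × 0.70 × 0.14 = 0.02156
  vehicle B: 0.23 × 0.59 × 0.47 = 0.063779
  vehicle C: 0.55 × 0.45 × 0.87 = 0.21533
Normalizing constant Z = 0.02156 + 0.063779 + 0.21533 = 0.30066.
P(vehicle C | evidence) = 0.21533 / 0.30066 ≈ 0.716.

0.716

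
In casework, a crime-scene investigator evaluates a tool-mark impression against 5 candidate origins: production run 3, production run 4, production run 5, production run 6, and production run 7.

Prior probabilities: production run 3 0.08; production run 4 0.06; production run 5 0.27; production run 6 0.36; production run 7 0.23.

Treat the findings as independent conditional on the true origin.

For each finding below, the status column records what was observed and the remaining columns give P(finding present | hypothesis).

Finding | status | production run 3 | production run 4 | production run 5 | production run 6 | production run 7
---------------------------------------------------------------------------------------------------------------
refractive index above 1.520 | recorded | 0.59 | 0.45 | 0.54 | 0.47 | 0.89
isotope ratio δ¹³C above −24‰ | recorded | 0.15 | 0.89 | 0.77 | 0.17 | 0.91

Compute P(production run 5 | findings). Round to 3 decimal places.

For each hypothesis, the unnormalized posterior weight is prior × product of the finding likelihoods:
  production run 3: 0.08 × 0.59 × 0.15 = 0.00708
  production run 4: 0.06 × 0.45 × 0.89 = 0.02403
  production run 5: 0.27 × 0.54 × 0.77 = 0.11227
  production run 6: 0.36 × 0.47 × 0.17 = 0.028764
  production run 7: 0.23 × 0.89 × 0.91 = 0.18628
The unnormalized weights sum to 0.35842.
P(production run 5 | evidence) = 0.11227 / 0.35842 ≈ 0.313.

0.313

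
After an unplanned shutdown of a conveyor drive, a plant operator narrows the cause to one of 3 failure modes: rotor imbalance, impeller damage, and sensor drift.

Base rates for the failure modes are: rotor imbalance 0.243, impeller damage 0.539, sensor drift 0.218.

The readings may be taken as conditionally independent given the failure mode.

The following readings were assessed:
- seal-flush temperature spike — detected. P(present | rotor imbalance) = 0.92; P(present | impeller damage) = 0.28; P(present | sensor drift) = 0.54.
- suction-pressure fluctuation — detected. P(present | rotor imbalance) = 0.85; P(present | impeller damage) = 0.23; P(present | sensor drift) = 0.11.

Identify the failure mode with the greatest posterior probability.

rotor imbalance

By Bayes' rule with conditional independence, the unnormalized weight for each hypothesis is prior × ∏ likelihoods:
  rotor imbalance: 0.243 × 0.92 × 0.85 = 0.19003
  impeller damage: 0.539 × 0.28 × 0.23 = 0.034712
  sensor drift: 0.218 × 0.54 × 0.11 = 0.012949
Normalizing constant Z = 0.19003 + 0.034712 + 0.012949 = 0.23769.
P(rotor imbalance | evidence) ≈ 0.19003 / 0.23769 ≈ 0.799
P(impeller damage | evidence) ≈ 0.034712 / 0.23769 ≈ 0.146
P(sensor drift | evidence) ≈ 0.012949 / 0.23769 ≈ 0.054
The largest is 0.799, so rotor imbalance is most probable.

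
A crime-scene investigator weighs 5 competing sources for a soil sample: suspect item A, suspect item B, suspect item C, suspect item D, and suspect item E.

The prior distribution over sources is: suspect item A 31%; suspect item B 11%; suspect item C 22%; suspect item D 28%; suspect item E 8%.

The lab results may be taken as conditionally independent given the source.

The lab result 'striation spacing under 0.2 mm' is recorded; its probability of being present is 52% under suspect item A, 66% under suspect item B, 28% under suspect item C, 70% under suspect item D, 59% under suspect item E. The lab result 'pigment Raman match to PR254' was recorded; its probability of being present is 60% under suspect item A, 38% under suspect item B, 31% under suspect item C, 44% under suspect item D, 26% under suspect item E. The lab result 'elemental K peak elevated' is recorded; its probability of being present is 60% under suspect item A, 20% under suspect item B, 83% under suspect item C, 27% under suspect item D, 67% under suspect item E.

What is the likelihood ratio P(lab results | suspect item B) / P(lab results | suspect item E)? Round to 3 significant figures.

The Bayes factor is the ratio of the joint likelihoods of the lab result pattern under the two hypotheses.
  suspect item B: 0.66 × 0.38 × 0.20 = 0.05016
  suspect item E: 0.59 × 0.26 × 0.67 = 0.10278
Bayes factor = 0.05016 / 0.10278 ≈ 0.488

0.488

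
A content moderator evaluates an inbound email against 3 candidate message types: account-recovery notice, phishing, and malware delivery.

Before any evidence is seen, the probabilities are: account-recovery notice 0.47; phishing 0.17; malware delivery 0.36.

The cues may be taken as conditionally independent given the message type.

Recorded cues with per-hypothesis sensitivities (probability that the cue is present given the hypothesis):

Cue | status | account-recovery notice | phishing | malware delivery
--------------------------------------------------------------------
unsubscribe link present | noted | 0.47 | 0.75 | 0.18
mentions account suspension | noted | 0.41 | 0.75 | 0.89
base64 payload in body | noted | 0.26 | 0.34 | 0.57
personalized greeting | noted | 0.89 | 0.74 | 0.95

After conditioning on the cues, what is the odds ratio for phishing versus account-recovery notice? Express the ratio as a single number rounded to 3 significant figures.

1.15

Posterior odds equal prior odds times the likelihood ratio; only the two competing hypotheses matter.
  phishing: 0.17 × 0.75 × 0.75 × 0.34 × 0.74 = 0.024059
  account-recovery notice: 0.47 × 0.47 × 0.41 × 0.26 × 0.89 = 0.020958
Odds(phishing : account-recovery notice) = 0.024059 / 0.020958 ≈ 1.15.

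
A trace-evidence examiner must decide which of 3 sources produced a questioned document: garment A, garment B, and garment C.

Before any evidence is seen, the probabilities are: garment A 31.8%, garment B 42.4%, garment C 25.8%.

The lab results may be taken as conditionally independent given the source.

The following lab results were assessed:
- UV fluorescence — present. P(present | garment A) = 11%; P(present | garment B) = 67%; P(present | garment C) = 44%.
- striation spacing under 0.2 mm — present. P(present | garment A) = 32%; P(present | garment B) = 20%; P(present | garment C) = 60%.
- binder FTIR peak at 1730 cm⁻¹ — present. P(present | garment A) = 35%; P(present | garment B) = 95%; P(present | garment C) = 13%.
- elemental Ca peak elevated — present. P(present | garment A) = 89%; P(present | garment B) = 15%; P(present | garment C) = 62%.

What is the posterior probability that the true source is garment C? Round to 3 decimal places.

By Bayes' rule with conditional independence, the unnormalized weight for each hypothesis is prior × ∏ likelihoods:
  garment A: 0.318 × 0.11 × 0.32 × 0.35 × 0.89 = 0.0034868
  garment B: 0.424 × 0.67 × 0.20 × 0.95 × 0.15 = 0.0080963
  garment C: 0.258 × 0.44 × 0.60 × 0.13 × 0.62 = 0.0054898
Normalizing constant Z = 0.0034868 + 0.0080963 + 0.0054898 = 0.017073.
P(garment C | evidence) = 0.0054898 / 0.017073 ≈ 0.322.

0.322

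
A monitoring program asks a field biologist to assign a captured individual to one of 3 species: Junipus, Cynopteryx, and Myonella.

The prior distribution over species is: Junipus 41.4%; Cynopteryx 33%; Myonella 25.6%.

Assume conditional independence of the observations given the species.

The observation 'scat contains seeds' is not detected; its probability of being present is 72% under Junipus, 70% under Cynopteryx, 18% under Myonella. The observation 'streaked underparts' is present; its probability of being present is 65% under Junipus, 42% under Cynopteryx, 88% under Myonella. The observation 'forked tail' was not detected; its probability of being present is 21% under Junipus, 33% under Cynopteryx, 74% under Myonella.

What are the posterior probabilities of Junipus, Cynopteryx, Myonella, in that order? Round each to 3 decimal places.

For each hypothesis, the unnormalized posterior weight is prior × product of the observation likelihoods (using 1 − P(present | H) for each absent observation):
  Junipus: 0.414 × (1 − 0.72) × 0.65 × (1 − 0.21) = 0.059525
  Cynopteryx: 0.330 × (1 − 0.70) × 0.42 × (1 − 0.33) = 0.027859
  Myonella: 0.256 × (1 − 0.18) × 0.88 × (1 − 0.74) = 0.04803
The unnormalized weights sum to 0.13541.
P(Junipus | evidence) = 0.059525 / 0.13541 ≈ 0.440
P(Cynopteryx | evidence) = 0.027859 / 0.13541 ≈ 0.206
P(Myonella | evidence) = 0.04803 / 0.13541 ≈ 0.355

0.440, 0.206, 0.355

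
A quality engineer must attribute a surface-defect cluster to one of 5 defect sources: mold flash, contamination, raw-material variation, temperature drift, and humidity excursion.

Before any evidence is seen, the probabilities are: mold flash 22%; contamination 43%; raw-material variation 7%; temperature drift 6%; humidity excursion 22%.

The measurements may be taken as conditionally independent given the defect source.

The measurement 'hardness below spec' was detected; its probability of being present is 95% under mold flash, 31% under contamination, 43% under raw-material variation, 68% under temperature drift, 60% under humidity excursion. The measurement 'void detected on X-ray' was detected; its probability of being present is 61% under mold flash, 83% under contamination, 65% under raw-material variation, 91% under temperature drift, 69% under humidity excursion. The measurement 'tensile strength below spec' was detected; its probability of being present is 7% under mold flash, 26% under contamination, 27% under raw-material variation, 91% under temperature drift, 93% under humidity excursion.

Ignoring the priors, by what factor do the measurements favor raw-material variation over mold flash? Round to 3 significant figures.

Take the product of per-measurement likelihoods under each hypothesis, then divide.
  raw-material variation: 0.43 × 0.65 × 0.27 = 0.075465
  mold flash: 0.95 × 0.61 × 0.07 = 0.040565
Bayes factor = 0.075465 / 0.040565 ≈ 1.86

1.86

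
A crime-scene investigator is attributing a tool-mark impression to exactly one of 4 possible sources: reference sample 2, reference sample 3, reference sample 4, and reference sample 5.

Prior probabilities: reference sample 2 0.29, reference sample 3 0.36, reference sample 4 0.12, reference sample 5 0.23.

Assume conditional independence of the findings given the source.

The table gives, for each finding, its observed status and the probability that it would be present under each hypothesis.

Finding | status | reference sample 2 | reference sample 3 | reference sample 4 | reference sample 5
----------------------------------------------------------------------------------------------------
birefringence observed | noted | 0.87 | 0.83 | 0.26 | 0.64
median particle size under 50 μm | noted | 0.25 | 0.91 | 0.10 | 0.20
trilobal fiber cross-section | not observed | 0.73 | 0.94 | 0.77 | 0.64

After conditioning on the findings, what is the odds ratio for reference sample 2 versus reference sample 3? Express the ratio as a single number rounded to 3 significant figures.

1.04

Unnormalized posterior weight (prior times the finding likelihoods) for each of the two hypotheses (using 1 − P(present | H) for each absent finding):
  reference sample 2: 0.29 × 0.87 × 0.25 × (1 − 0.73) = 0.01703
  reference sample 3: 0.36 × 0.83 × 0.91 × (1 − 0.94) = 0.016314
Odds(reference sample 2 : reference sample 3) = 0.01703 / 0.016314 ≈ 1.04.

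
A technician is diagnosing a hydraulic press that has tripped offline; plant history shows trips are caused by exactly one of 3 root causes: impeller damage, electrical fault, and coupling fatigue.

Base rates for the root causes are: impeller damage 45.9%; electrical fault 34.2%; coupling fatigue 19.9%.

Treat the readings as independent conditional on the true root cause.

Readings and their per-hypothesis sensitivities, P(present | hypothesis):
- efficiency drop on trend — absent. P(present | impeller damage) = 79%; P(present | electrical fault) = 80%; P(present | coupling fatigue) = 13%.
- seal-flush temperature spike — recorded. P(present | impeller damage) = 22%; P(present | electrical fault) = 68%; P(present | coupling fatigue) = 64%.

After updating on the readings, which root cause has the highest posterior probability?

For each hypothesis, the unnormalized posterior weight is prior × product of the reading likelihoods (using 1 − P(present | H) for each absent reading):
  impeller damage: 0.459 × (1 − 0.79) × 0.22 = 0.021206
  electrical fault: 0.342 × (1 − 0.80) × 0.68 = 0.046512
  coupling fatigue: 0.199 × (1 − 0.13) × 0.64 = 0.1108
Normalizing constant Z = 0.021206 + 0.046512 + 0.1108 = 0.17852.
P(impeller damage | evidence) ≈ 0.021206 / 0.17852 ≈ 0.119
P(electrical fault | evidence) ≈ 0.046512 / 0.17852 ≈ 0.261
P(coupling fatigue | evidence) ≈ 0.1108 / 0.17852 ≈ 0.621
The largest is 0.621, so coupling fatigue is most probable.

coupling fatigue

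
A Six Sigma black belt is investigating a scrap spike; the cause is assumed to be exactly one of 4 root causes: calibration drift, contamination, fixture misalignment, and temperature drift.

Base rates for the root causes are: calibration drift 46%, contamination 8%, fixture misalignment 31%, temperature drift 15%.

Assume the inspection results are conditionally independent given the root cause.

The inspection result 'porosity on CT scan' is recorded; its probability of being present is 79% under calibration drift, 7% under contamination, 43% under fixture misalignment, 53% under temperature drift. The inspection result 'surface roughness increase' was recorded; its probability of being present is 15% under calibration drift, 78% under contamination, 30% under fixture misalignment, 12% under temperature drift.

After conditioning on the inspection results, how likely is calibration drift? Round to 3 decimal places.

By Bayes' rule with conditional independence, the unnormalized weight for each hypothesis is prior × ∏ likelihoods:
  calibration drift: 0.46 × 0.79 × 0.15 = 0.05451
  contamination: 0.08 × 0.07 × 0.78 = 0.004368
  fixture misalignment: 0.31 × 0.43 × 0.30 = 0.03999
  temperature drift: 0.15 × 0.53 × 0.12 = 0.00954
The unnormalized weights sum to 0.10841.
P(calibration drift | evidence) = 0.05451 / 0.10841 ≈ 0.503.

0.503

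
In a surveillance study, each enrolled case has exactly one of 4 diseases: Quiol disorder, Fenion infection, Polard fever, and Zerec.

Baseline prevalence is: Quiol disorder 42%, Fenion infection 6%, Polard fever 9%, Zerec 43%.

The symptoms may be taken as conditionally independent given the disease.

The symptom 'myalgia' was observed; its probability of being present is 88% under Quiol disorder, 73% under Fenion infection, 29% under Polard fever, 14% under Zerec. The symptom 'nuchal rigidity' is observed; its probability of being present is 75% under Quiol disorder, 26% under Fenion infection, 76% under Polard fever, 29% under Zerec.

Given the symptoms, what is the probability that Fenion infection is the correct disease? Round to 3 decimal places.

0.035

By Bayes' rule with conditional independence, the unnormalized weight for each hypothesis is prior × ∏ likelihoods:
  Quiol disorder: 0.42 × 0.88 × 0.75 = 0.2772
  Fenion infection: 0.06 × 0.73 × 0.26 = 0.011388
  Polard fever: 0.09 × 0.29 × 0.76 = 0.019836
  Zerec: 0.43 × 0.14 × 0.29 = 0.017458
Marginal likelihood of the evidence = 0.32588.
P(Fenion infection | evidence) = 0.011388 / 0.32588 ≈ 0.035.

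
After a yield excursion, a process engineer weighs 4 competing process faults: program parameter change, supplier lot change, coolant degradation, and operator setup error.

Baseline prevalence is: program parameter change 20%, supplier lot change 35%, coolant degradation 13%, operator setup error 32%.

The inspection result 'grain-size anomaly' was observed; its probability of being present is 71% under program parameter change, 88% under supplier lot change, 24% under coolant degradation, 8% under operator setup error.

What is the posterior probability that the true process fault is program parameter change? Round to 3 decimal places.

0.280

Multiply each prior by the likelihood of the inspection result:
  program parameter change: 0.20 × 0.71 = 0.142
  supplier lot change: 0.35 × 0.88 = 0.308
  coolant degradation: 0.13 × 0.24 = 0.0312
  operator setup error: 0.32 × 0.08 = 0.0256
Marginal likelihood of the evidence = 0.5068.
P(program parameter change | evidence) = 0.142 / 0.5068 ≈ 0.280.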